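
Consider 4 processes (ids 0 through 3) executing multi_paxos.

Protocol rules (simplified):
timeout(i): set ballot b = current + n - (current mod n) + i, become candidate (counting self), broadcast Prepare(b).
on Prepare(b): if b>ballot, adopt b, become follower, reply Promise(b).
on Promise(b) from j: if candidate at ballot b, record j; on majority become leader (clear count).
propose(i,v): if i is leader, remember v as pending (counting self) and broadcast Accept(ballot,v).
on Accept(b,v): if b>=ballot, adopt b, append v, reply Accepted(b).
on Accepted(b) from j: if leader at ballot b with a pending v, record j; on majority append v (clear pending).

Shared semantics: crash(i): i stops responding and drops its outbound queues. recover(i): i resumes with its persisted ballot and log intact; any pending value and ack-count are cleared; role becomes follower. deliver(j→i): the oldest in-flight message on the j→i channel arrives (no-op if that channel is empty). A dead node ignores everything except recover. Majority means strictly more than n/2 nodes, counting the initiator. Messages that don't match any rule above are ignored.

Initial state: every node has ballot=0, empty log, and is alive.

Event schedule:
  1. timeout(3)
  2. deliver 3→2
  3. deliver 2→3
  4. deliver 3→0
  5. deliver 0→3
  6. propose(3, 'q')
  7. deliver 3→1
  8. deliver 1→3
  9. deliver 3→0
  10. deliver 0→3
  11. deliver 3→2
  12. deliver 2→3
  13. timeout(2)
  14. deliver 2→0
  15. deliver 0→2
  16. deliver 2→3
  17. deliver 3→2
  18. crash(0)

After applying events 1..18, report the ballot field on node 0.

e1 timeout(3): 3[cand,b=7,-]
e2 deliver 3→2: 2[foll,b=7,-]
e3 deliver 2→3: ·
e4 deliver 3→0: 0[foll,b=7,-]
e5 deliver 0→3: 3[lead,b=7,-]
e6 propose(3,'q'): ·
e7 deliver 3→1: 1[foll,b=7,-]
e8 deliver 1→3: ·
e9 deliver 3→0: 0[foll,b=7,q]
e10 deliver 0→3: ·
e11 deliver 3→2: 2[foll,b=7,q]
e12 deliver 2→3: 3[lead,b=7,q]
e13 timeout(2): 2[cand,b=10,q]
e14 deliver 2→0: 0[foll,b=10,q]
e15 deliver 0→2: ·
e16 deliver 2→3: 3[foll,b=10,q]
e17 deliver 3→2: 2[lead,b=10,q]
e18 crash(0): 0[✗foll,b=10,q]

10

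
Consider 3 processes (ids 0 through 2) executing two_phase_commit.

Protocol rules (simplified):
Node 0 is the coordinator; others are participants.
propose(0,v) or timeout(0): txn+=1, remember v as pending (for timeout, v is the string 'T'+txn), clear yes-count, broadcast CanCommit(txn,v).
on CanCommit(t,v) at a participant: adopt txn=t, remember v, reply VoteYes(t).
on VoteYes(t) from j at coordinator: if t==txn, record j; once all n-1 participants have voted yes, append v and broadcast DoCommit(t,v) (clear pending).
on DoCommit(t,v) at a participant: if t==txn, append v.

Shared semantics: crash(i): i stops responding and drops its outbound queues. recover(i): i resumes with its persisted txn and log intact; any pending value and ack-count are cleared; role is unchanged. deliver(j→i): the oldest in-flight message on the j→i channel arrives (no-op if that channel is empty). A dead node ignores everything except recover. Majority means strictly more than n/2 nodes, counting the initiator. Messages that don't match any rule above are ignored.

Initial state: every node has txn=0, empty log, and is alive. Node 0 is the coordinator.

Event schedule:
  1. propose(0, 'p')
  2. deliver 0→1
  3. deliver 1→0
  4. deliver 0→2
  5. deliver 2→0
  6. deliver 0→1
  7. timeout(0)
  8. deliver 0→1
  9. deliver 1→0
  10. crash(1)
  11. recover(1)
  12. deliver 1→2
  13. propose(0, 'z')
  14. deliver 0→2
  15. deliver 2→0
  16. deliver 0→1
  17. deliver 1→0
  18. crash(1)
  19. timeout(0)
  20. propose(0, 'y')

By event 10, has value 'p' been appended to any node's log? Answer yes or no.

yes

step 1 propose(0,'p'): 0={coor,t=1,log=-}
step 2 deliver 0→1: 1={part,t=1,log=-}
step 3 deliver 1→0: —
step 4 deliver 0→2: 2={part,t=1,log=-}
step 5 deliver 2→0: 0={coor,t=1,log=p}
step 6 deliver 0→1: 1={part,t=1,log=p}
step 7 timeout(0): 0={coor,t=2,log=p}
step 8 deliver 0→1: 1={part,t=2,log=p}
step 9 deliver 1→0: —
step 10 crash(1): 1={✗part,t=2,log=p}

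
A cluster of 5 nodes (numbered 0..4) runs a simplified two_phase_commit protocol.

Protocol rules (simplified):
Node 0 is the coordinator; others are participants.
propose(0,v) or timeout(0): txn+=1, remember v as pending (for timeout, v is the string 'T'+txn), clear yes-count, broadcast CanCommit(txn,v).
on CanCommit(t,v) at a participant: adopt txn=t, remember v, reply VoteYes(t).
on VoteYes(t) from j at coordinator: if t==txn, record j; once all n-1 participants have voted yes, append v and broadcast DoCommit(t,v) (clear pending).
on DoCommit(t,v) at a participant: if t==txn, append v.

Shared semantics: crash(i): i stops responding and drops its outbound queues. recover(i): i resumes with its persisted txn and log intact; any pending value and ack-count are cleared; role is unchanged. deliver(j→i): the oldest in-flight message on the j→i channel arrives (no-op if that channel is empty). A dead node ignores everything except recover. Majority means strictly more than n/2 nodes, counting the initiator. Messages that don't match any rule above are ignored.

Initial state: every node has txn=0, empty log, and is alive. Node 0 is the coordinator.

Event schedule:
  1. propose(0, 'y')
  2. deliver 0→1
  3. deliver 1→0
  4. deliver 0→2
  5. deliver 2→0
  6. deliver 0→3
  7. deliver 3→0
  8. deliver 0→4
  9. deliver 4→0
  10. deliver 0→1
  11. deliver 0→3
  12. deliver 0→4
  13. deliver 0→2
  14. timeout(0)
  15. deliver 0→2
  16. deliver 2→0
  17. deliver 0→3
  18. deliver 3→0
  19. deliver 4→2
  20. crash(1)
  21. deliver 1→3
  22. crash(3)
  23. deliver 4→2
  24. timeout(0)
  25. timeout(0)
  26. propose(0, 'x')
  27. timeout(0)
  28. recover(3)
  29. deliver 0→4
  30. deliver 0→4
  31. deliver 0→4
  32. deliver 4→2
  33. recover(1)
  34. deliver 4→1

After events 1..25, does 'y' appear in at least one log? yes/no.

e1 propose(0,'y'): 0[coor,t=1,-]
e2 deliver 0→1: 1[part,t=1,-]
e3 deliver 1→0: ·
e4 deliver 0→2: 2[part,t=1,-]
e5 deliver 2→0: ·
e6 deliver 0→3: 3[part,t=1,-]
e7 deliver 3→0: ·
e8 deliver 0→4: 4[part,t=1,-]
e9 deliver 4→0: 0[coor,t=1,y]
e10 deliver 0→1: 1[part,t=1,y]
e11 deliver 0→3: 3[part,t=1,y]
e12 deliver 0→4: 4[part,t=1,y]
e13 deliver 0→2: 2[part,t=1,y]
e14 timeout(0): 0[coor,t=2,y]
e15 deliver 0→2: 2[part,t=2,y]
e16 deliver 2→0: ·
e17 deliver 0→3: 3[part,t=2,y]
e18 deliver 3→0: ·
e19 deliver 4→2: ·
e20 crash(1): 1[✗part,t=1,y]
e21 deliver 1→3: ·
e22 crash(3): 3[✗part,t=2,y]
e23 deliver 4→2: ·
e24 timeout(0): 0[coor,t=3,y]
e25 timeout(0): 0[coor,t=4,y]

yes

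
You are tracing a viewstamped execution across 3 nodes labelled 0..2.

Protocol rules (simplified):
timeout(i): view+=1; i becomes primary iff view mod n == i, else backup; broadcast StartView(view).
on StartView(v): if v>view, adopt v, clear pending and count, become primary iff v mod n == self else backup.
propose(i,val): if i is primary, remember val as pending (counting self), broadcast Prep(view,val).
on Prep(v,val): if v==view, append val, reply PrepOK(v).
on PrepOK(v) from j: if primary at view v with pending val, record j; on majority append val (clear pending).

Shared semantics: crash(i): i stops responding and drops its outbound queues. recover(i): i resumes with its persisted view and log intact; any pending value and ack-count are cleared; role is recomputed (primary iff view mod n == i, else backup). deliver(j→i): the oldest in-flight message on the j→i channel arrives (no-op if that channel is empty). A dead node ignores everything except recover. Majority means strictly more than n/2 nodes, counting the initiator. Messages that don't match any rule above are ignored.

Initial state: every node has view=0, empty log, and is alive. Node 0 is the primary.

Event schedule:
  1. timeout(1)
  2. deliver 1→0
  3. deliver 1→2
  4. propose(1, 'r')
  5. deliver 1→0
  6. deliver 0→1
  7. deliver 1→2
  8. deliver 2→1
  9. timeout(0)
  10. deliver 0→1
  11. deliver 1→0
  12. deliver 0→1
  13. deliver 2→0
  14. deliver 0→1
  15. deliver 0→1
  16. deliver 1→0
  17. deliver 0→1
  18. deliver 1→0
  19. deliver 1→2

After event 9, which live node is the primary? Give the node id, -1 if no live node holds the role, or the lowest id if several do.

1

1. timeout(1):  <1:prim v1 ->
2. deliver 1→0:  <0:back v1 ->
3. deliver 1→2:  <2:back v1 ->
4. propose(1,'r'):  nop
5. deliver 1→0:  <0:back v1 r>
6. deliver 0→1:  <1:prim v1 r>
7. deliver 1→2:  <2:back v1 r>
8. deliver 2→1:  nop
9. timeout(0):  <0:back v2 r>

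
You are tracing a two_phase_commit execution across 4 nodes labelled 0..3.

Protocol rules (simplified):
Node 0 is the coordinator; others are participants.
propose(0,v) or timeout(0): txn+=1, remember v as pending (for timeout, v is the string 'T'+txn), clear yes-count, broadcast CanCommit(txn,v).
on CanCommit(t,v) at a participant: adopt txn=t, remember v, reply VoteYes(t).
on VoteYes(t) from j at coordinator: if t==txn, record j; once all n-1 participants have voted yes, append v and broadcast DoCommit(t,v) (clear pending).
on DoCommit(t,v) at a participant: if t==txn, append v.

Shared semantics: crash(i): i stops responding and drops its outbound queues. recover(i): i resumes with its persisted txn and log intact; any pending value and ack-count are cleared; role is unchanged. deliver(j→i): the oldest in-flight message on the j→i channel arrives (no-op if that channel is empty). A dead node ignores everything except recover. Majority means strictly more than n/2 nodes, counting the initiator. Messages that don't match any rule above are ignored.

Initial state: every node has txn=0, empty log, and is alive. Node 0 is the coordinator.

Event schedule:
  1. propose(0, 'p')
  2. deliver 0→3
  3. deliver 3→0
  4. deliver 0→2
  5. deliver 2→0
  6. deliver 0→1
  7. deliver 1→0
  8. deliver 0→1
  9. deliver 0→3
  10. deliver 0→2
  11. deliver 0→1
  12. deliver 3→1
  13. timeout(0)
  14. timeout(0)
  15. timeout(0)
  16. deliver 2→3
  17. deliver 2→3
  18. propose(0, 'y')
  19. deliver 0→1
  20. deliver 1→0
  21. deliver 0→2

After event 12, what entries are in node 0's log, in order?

p

1. propose(0,'p'):  <0:coor t1 ->
2. deliver 0→3:  <3:part t1 ->
3. deliver 3→0:  nop
4. deliver 0→2:  <2:part t1 ->
5. deliver 2→0:  nop
6. deliver 0→1:  <1:part t1 ->
7. deliver 1→0:  <0:coor t1 p>
8. deliver 0→1:  <1:part t1 p>
9. deliver 0→3:  <3:part t1 p>
10. deliver 0→2:  <2:part t1 p>
11. deliver 0→1:  nop
12. deliver 3→1:  nop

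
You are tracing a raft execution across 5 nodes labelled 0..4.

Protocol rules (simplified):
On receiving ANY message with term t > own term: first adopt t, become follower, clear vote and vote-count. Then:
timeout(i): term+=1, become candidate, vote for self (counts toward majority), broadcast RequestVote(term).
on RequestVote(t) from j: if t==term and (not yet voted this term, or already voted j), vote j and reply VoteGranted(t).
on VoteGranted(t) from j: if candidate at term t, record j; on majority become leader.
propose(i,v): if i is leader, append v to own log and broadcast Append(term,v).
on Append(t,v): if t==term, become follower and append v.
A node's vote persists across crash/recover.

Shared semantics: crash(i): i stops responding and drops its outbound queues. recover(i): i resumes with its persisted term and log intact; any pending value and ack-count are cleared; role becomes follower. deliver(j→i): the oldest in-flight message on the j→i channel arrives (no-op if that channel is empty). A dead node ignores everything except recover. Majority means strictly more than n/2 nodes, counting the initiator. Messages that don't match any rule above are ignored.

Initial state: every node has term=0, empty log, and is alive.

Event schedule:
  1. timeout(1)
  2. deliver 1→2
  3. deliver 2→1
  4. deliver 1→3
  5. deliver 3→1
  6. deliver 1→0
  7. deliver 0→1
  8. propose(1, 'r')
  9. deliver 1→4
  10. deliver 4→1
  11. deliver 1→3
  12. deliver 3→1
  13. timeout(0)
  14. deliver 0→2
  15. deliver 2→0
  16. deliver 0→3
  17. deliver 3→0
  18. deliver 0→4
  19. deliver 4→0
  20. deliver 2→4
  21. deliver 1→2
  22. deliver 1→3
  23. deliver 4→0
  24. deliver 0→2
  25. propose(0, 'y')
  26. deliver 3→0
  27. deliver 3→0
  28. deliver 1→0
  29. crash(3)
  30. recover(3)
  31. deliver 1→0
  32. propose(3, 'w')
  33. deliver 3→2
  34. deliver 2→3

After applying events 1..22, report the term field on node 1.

1

1. timeout(1):  <1:cand t1 ->
2. deliver 1→2:  <2:foll t1 ->
3. deliver 2→1:  nop
4. deliver 1→3:  <3:foll t1 ->
5. deliver 3→1:  <1:lead t1 ->
6. deliver 1→0:  <0:foll t1 ->
7. deliver 0→1:  nop
8. propose(1,'r'):  <1:lead t1 r>
9. deliver 1→4:  <4:foll t1 ->
10. deliver 4→1:  nop
11. deliver 1→3:  <3:foll t1 r>
12. deliver 3→1:  nop
13. timeout(0):  <0:cand t2 ->
14. deliver 0→2:  <2:foll t2 ->
15. deliver 2→0:  nop
16. deliver 0→3:  <3:foll t2 r>
17. deliver 3→0:  <0:lead t2 ->
18. deliver 0→4:  <4:foll t2 ->
19. deliver 4→0:  nop
20. deliver 2→4:  nop
21. deliver 1→2:  nop
22. deliver 1→3:  nop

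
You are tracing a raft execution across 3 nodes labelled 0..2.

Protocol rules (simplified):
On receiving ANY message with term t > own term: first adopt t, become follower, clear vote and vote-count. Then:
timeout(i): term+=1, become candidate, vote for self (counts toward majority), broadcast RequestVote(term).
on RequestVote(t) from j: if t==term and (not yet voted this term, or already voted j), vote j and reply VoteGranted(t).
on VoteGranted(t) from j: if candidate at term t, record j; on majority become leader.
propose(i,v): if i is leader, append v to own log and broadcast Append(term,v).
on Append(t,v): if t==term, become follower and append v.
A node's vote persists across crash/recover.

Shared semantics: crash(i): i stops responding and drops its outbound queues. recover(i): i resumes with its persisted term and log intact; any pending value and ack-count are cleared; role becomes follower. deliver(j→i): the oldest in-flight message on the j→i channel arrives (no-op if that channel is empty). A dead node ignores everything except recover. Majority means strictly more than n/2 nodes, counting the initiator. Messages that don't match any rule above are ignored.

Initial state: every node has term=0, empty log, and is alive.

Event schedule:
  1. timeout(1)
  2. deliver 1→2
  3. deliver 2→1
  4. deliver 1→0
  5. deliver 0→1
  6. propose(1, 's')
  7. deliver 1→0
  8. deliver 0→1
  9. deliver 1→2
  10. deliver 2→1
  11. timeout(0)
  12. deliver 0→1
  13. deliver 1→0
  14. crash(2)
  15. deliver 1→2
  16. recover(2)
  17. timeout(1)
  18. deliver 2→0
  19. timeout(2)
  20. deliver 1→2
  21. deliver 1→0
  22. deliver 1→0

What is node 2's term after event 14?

1

step 1 timeout(1): 1={cand,t=1,log=-}
step 2 deliver 1→2: 2={foll,t=1,log=-}
step 3 deliver 2→1: 1={lead,t=1,log=-}
step 4 deliver 1→0: 0={foll,t=1,log=-}
step 5 deliver 0→1: —
step 6 propose(1,'s'): 1={lead,t=1,log=s}
step 7 deliver 1→0: 0={foll,t=1,log=s}
step 8 deliver 0→1: —
step 9 deliver 1→2: 2={foll,t=1,log=s}
step 10 deliver 2→1: —
step 11 timeout(0): 0={cand,t=2,log=s}
step 12 deliver 0→1: 1={foll,t=2,log=s}
step 13 deliver 1→0: 0={lead,t=2,log=s}
step 14 crash(2): 2={✗foll,t=1,log=s}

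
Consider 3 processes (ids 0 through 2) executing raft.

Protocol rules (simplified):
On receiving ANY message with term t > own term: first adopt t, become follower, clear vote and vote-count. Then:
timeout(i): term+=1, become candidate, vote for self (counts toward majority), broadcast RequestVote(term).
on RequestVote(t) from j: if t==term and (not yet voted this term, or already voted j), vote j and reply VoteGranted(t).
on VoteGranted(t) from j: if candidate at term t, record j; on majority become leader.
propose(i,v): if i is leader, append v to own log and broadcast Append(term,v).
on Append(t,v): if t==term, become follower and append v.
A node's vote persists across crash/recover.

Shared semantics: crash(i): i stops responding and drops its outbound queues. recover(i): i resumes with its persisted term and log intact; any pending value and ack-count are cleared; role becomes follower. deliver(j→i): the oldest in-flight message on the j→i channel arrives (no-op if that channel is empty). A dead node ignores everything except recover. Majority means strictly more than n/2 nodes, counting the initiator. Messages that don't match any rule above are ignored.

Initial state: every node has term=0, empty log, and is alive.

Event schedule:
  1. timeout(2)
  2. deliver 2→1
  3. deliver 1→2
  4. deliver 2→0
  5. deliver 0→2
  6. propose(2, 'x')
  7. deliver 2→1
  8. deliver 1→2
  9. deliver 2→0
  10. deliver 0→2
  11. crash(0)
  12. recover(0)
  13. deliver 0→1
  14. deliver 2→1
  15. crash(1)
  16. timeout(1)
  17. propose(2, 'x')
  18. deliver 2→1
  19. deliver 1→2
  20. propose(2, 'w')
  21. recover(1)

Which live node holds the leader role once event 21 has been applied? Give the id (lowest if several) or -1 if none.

step 1 timeout(2): 2={cand,t=1,log=-}
step 2 deliver 2→1: 1={foll,t=1,log=-}
step 3 deliver 1→2: 2={lead,t=1,log=-}
step 4 deliver 2→0: 0={foll,t=1,log=-}
step 5 deliver 0→2: —
step 6 propose(2,'x'): 2={lead,t=1,log=x}
step 7 deliver 2→1: 1={foll,t=1,log=x}
step 8 deliver 1→2: —
step 9 deliver 2→0: 0={foll,t=1,log=x}
step 10 deliver 0→2: —
step 11 crash(0): 0={✗foll,t=1,log=x}
step 12 recover(0): 0={foll,t=1,log=x}
step 13 deliver 0→1: —
step 14 deliver 2→1: —
step 15 crash(1): 1={✗foll,t=1,log=x}
step 16 timeout(1): —
step 17 propose(2,'x'): 2={lead,t=1,log=x,x}
step 18 deliver 2→1: —
step 19 deliver 1→2: —
step 20 propose(2,'w'): 2={lead,t=1,log=x,x,w}
step 21 recover(1): 1={foll,t=1,log=x}

2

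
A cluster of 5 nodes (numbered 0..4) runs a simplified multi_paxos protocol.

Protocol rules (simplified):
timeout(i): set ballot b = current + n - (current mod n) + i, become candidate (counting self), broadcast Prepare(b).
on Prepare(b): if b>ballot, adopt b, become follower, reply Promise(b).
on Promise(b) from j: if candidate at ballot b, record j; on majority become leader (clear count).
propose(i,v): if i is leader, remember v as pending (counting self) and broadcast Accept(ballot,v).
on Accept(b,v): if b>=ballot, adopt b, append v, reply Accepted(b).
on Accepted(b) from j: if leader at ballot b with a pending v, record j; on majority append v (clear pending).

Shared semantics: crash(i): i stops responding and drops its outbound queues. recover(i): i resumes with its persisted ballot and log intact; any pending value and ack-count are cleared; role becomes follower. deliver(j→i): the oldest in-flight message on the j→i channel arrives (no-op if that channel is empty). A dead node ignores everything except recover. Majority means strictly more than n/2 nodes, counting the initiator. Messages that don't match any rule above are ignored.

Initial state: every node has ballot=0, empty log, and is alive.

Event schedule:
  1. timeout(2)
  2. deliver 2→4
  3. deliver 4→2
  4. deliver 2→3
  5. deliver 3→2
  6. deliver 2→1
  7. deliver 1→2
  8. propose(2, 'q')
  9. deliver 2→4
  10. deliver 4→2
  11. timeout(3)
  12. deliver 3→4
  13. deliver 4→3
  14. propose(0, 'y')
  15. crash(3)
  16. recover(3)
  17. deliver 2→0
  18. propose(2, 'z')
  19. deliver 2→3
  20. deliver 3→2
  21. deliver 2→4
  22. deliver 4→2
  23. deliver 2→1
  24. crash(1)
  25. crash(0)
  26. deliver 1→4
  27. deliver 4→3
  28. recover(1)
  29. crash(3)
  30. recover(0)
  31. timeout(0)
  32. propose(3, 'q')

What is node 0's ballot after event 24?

step 1 timeout(2): 2={cand,b=7,log=-}
step 2 deliver 2→4: 4={foll,b=7,log=-}
step 3 deliver 4→2: —
step 4 deliver 2→3: 3={foll,b=7,log=-}
step 5 deliver 3→2: 2={lead,b=7,log=-}
step 6 deliver 2→1: 1={foll,b=7,log=-}
step 7 deliver 1→2: —
step 8 propose(2,'q'): —
step 9 deliver 2→4: 4={foll,b=7,log=q}
step 10 deliver 4→2: —
step 11 timeout(3): 3={cand,b=13,log=-}
step 12 deliver 3→4: 4={foll,b=13,log=q}
step 13 deliver 4→3: —
step 14 propose(0,'y'): —
step 15 crash(3): 3={✗cand,b=13,log=-}
step 16 recover(3): 3={foll,b=13,log=-}
step 17 deliver 2→0: 0={foll,b=7,log=-}
step 18 propose(2,'z'): —
step 19 deliver 2→3: —
step 20 deliver 3→2: —
step 21 deliver 2→4: —
step 22 deliver 4→2: —
step 23 deliver 2→1: 1={foll,b=7,log=q}
step 24 crash(1): 1={✗foll,b=7,log=q}

7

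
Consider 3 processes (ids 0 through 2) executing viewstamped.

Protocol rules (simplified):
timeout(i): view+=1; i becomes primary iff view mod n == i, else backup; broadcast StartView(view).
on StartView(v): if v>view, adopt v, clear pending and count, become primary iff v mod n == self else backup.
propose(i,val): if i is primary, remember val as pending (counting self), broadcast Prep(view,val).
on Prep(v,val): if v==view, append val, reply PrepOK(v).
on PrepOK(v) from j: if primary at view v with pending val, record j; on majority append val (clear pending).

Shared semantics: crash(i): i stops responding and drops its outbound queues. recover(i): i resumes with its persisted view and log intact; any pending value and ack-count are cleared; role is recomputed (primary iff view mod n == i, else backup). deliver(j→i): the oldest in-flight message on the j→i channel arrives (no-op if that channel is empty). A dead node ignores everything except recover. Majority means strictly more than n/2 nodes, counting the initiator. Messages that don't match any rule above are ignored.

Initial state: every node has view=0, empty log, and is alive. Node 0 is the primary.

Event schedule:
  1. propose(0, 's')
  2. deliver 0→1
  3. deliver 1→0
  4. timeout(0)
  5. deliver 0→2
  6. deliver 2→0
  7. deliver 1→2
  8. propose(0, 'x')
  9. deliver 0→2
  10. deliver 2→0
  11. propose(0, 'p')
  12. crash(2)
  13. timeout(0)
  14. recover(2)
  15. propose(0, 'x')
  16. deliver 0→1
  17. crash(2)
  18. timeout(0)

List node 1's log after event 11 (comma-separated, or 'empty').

s

e1 propose(0,'s'): ·
e2 deliver 0→1: 1[back,v=0,s]
e3 deliver 1→0: 0[prim,v=0,s]
e4 timeout(0): 0[back,v=1,s]
e5 deliver 0→2: 2[back,v=0,s]
e6 deliver 2→0: ·
e7 deliver 1→2: ·
e8 propose(0,'x'): ·
e9 deliver 0→2: 2[back,v=1,s]
e10 deliver 2→0: ·
e11 propose(0,'p'): ·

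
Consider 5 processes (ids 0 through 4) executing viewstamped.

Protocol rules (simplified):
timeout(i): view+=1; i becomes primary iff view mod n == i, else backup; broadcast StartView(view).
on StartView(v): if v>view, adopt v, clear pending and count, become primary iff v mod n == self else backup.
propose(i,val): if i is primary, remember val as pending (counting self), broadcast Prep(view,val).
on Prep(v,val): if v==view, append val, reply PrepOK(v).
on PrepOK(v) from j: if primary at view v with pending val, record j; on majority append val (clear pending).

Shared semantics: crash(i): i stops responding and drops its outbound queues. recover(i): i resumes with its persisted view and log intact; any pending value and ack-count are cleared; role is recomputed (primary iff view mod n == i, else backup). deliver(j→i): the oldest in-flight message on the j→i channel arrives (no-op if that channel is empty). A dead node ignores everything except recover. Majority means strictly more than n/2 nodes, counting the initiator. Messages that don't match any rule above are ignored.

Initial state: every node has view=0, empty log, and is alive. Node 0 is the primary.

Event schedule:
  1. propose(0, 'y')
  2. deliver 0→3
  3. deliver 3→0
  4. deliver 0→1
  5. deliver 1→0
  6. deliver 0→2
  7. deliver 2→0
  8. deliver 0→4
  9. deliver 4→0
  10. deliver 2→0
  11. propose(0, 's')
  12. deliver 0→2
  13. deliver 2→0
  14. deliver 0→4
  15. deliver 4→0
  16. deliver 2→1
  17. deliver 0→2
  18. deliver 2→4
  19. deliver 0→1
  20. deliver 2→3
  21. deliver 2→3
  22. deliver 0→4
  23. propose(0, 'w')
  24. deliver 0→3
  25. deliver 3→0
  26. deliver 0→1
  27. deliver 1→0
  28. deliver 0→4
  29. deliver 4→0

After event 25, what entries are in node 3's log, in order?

after 1 — propose(0,'y'): ·
after 2 — deliver 0→3: n3:back/v0/[y]
after 3 — deliver 3→0: ·
after 4 — deliver 0→1: n1:back/v0/[y]
after 5 — deliver 1→0: n0:prim/v0/[y]
after 6 — deliver 0→2: n2:back/v0/[y]
after 7 — deliver 2→0: ·
after 8 — deliver 0→4: n4:back/v0/[y]
after 9 — deliver 4→0: ·
after 10 — deliver 2→0: ·
after 11 — propose(0,'s'): ·
after 12 — deliver 0→2: n2:back/v0/[y,s]
after 13 — deliver 2→0: ·
after 14 — deliver 0→4: n4:back/v0/[y,s]
after 15 — deliver 4→0: n0:prim/v0/[y,s]
after 16 — deliver 2→1: ·
after 17 — deliver 0→2: ·
after 18 — deliver 2→4: ·
after 19 — deliver 0→1: n1:back/v0/[y,s]
after 20 — deliver 2→3: ·
after 21 — deliver 2→3: ·
after 22 — deliver 0→4: ·
after 23 — propose(0,'w'): ·
after 24 — deliver 0→3: n3:back/v0/[y,s]
after 25 — deliver 3→0: ·

y,s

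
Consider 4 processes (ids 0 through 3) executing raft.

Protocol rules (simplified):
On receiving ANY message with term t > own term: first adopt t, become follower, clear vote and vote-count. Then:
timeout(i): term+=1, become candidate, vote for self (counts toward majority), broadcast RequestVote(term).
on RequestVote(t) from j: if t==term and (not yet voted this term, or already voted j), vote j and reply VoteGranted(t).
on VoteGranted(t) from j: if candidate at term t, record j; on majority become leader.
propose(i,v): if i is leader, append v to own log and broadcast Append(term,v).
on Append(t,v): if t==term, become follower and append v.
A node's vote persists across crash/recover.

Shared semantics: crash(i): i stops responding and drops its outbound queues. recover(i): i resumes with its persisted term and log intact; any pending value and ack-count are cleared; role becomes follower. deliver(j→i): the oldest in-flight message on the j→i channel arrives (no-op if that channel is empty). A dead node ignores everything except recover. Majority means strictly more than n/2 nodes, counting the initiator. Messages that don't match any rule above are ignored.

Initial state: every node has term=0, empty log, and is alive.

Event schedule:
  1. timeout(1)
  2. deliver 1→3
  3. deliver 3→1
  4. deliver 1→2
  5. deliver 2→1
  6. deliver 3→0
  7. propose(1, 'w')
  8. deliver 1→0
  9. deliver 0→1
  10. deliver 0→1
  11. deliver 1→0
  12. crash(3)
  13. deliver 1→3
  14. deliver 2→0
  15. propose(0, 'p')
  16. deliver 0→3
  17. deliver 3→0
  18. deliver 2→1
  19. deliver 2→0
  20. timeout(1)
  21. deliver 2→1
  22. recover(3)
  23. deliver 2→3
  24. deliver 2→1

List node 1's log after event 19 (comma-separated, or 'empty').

w

[1] timeout(1) → N1(cand t1 [-])
[2] deliver 1→3 → N3(foll t1 [-])
[3] deliver 3→1 → ∅
[4] deliver 1→2 → N2(foll t1 [-])
[5] deliver 2→1 → N1(lead t1 [-])
[6] deliver 3→0 → ∅
[7] propose(1,'w') → N1(lead t1 [w])
[8] deliver 1→0 → N0(foll t1 [-])
[9] deliver 0→1 → ∅
[10] deliver 0→1 → ∅
[11] deliver 1→0 → N0(foll t1 [w])
[12] crash(3) → N3(✗foll t1 [-])
[13] deliver 1→3 → ∅
[14] deliver 2→0 → ∅
[15] propose(0,'p') → ∅
[16] deliver 0→3 → ∅
[17] deliver 3→0 → ∅
[18] deliver 2→1 → ∅
[19] deliver 2→0 → ∅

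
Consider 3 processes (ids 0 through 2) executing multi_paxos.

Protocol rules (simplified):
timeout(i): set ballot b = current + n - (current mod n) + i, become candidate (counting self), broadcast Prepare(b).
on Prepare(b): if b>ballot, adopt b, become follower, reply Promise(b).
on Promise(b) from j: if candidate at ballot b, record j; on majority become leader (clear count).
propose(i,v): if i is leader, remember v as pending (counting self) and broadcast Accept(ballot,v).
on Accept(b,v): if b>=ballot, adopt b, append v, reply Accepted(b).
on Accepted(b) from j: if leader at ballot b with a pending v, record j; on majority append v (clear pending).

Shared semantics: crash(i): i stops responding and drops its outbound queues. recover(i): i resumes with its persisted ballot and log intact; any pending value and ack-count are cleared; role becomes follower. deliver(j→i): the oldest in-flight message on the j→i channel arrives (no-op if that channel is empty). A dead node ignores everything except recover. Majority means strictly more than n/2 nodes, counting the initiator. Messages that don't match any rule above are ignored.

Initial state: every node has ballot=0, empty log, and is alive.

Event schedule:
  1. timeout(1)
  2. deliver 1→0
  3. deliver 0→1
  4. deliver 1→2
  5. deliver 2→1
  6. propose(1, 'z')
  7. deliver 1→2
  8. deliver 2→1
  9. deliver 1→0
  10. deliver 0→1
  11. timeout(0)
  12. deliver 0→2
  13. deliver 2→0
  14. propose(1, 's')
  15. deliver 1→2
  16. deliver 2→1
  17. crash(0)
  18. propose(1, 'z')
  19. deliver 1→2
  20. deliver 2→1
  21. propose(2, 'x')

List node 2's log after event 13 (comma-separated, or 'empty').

[1] timeout(1) → N1(cand b4 [-])
[2] deliver 1→0 → N0(foll b4 [-])
[3] deliver 0→1 → N1(lead b4 [-])
[4] deliver 1→2 → N2(foll b4 [-])
[5] deliver 2→1 → ∅
[6] propose(1,'z') → ∅
[7] deliver 1→2 → N2(foll b4 [z])
[8] deliver 2→1 → N1(lead b4 [z])
[9] deliver 1→0 → N0(foll b4 [z])
[10] deliver 0→1 → ∅
[11] timeout(0) → N0(cand b6 [z])
[12] deliver 0→2 → N2(foll b6 [z])
[13] deliver 2→0 → N0(lead b6 [z])

z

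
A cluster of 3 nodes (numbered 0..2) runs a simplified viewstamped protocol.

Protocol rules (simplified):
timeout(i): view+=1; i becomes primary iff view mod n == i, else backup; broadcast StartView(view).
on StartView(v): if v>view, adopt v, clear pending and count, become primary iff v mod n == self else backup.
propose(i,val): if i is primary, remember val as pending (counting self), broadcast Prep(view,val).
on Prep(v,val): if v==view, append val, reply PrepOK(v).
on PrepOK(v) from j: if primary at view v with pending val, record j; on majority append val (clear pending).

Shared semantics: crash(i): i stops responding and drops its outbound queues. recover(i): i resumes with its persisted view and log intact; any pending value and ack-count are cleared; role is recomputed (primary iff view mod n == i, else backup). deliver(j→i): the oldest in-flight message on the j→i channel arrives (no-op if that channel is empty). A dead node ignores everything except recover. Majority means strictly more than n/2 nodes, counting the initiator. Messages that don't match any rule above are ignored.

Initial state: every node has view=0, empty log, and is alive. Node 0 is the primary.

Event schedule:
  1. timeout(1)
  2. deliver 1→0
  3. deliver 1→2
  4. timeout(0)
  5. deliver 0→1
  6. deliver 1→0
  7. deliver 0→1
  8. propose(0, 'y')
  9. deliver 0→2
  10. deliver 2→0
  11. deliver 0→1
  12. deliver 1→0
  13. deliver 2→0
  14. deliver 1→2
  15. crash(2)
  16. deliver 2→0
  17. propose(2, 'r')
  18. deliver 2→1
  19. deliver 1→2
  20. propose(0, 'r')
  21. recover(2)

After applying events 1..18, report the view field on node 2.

1. timeout(1):  <1:prim v1 ->
2. deliver 1→0:  <0:back v1 ->
3. deliver 1→2:  <2:back v1 ->
4. timeout(0):  <0:back v2 ->
5. deliver 0→1:  <1:back v2 ->
6. deliver 1→0:  nop
7. deliver 0→1:  nop
8. propose(0,'y'):  nop
9. deliver 0→2:  <2:prim v2 ->
10. deliver 2→0:  nop
11. deliver 0→1:  nop
12. deliver 1→0:  nop
13. deliver 2→0:  nop
14. deliver 1→2:  nop
15. crash(2):  <2:✗prim v2 ->
16. deliver 2→0:  nop
17. propose(2,'r'):  nop
18. deliver 2→1:  nop

2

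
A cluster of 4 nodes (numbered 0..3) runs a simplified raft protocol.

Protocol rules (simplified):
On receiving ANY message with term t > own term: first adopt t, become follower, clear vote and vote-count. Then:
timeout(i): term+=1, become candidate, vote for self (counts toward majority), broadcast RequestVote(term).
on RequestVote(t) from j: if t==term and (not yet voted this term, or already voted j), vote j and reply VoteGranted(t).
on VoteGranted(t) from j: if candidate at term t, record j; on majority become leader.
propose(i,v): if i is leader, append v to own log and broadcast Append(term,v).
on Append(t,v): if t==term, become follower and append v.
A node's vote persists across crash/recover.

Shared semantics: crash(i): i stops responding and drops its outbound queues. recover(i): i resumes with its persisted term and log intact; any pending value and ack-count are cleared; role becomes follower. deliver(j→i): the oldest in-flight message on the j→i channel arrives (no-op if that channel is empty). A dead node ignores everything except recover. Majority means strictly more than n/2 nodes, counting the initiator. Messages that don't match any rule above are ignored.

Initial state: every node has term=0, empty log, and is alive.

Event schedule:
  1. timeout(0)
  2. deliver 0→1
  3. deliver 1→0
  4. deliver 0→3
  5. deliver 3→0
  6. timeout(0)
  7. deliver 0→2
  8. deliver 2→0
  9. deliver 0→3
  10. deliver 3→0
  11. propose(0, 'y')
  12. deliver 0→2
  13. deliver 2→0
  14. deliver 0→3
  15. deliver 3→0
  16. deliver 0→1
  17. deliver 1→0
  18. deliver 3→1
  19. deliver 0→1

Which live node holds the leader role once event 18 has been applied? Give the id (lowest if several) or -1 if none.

after 1 — timeout(0): n0:cand/t1/[-]
after 2 — deliver 0→1: n1:foll/t1/[-]
after 3 — deliver 1→0: ·
after 4 — deliver 0→3: n3:foll/t1/[-]
after 5 — deliver 3→0: n0:lead/t1/[-]
after 6 — timeout(0): n0:cand/t2/[-]
after 7 — deliver 0→2: n2:foll/t1/[-]
after 8 — deliver 2→0: ·
after 9 — deliver 0→3: n3:foll/t2/[-]
after 10 — deliver 3→0: ·
after 11 — propose(0,'y'): ·
after 12 — deliver 0→2: n2:foll/t2/[-]
after 13 — deliver 2→0: n0:lead/t2/[-]
after 14 — deliver 0→3: ·
after 15 — deliver 3→0: ·
after 16 — deliver 0→1: n1:foll/t2/[-]
after 17 — deliver 1→0: ·
after 18 — deliver 3→1: ·

0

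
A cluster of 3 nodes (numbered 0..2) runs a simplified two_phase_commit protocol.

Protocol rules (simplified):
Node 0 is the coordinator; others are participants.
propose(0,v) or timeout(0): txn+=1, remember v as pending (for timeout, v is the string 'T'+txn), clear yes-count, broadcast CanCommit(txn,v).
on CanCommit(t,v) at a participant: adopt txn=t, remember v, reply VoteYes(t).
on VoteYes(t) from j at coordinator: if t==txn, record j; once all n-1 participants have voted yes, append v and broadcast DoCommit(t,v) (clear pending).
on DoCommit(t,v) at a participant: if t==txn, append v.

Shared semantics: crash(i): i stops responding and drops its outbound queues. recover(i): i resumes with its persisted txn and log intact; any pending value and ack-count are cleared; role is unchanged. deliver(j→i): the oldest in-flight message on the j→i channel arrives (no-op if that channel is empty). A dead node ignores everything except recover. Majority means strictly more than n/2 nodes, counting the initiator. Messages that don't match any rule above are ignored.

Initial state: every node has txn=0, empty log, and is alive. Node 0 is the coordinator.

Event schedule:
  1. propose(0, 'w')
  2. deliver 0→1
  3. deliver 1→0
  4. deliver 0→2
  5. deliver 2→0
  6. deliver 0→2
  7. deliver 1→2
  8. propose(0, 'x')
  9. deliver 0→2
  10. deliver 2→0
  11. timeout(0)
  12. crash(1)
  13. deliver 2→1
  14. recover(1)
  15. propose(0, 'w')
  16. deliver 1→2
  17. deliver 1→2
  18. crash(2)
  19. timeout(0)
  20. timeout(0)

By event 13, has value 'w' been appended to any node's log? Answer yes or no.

[1] propose(0,'w') → N0(coor t1 [-])
[2] deliver 0→1 → N1(part t1 [-])
[3] deliver 1→0 → ∅
[4] deliver 0→2 → N2(part t1 [-])
[5] deliver 2→0 → N0(coor t1 [w])
[6] deliver 0→2 → N2(part t1 [w])
[7] deliver 1→2 → ∅
[8] propose(0,'x') → N0(coor t2 [w])
[9] deliver 0→2 → N2(part t2 [w])
[10] deliver 2→0 → ∅
[11] timeout(0) → N0(coor t3 [w])
[12] crash(1) → N1(✗part t1 [-])
[13] deliver 2→1 → ∅

yes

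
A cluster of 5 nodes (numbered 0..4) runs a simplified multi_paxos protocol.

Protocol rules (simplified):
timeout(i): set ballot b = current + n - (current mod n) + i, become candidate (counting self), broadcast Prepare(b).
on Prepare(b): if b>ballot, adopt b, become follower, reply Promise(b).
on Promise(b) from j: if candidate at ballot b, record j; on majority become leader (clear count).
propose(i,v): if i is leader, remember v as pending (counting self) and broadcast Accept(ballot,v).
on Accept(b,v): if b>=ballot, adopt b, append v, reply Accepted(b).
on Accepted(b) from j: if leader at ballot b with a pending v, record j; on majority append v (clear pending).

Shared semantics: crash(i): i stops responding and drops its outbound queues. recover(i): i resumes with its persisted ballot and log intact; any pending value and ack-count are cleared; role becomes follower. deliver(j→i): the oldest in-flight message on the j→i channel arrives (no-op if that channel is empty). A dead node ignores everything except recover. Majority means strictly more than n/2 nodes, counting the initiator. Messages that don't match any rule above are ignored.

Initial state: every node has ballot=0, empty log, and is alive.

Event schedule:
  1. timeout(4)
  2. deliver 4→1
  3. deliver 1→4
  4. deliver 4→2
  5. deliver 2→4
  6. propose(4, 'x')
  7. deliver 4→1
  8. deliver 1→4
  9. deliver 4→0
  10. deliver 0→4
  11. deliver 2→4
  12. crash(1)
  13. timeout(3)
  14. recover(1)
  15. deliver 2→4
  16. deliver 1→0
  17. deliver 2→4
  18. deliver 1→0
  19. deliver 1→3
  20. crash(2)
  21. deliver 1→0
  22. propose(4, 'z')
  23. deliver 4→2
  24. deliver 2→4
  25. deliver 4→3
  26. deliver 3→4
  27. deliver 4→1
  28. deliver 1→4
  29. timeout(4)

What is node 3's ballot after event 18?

e1 timeout(4): 4[cand,b=9,-]
e2 deliver 4→1: 1[foll,b=9,-]
e3 deliver 1→4: ·
e4 deliver 4→2: 2[foll,b=9,-]
e5 deliver 2→4: 4[lead,b=9,-]
e6 propose(4,'x'): ·
e7 deliver 4→1: 1[foll,b=9,x]
e8 deliver 1→4: ·
e9 deliver 4→0: 0[foll,b=9,-]
e10 deliver 0→4: ·
e11 deliver 2→4: ·
e12 crash(1): 1[✗foll,b=9,x]
e13 timeout(3): 3[cand,b=8,-]
e14 recover(1): 1[foll,b=9,x]
e15 deliver 2→4: ·
e16 deliver 1→0: ·
e17 deliver 2→4: ·
e18 deliver 1→0: ·

8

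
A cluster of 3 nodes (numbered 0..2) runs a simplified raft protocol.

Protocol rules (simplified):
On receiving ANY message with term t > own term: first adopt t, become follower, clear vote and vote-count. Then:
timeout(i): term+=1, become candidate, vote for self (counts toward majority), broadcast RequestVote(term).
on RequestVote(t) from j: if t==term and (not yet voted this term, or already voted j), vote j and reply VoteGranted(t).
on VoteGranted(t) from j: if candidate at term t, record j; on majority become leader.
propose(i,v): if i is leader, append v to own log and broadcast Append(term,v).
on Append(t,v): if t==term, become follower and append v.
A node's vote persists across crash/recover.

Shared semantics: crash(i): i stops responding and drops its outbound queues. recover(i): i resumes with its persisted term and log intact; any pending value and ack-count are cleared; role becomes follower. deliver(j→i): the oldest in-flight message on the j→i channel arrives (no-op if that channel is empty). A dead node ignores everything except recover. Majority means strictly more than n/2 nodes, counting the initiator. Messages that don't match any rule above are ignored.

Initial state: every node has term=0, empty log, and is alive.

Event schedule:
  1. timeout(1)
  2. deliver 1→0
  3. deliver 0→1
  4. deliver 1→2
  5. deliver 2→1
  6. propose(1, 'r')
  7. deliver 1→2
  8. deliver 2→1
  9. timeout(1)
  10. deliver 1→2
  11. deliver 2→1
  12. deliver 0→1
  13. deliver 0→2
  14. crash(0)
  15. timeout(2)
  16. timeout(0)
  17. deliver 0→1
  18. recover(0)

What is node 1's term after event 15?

[1] timeout(1) → N1(cand t1 [-])
[2] deliver 1→0 → N0(foll t1 [-])
[3] deliver 0→1 → N1(lead t1 [-])
[4] deliver 1→2 → N2(foll t1 [-])
[5] deliver 2→1 → ∅
[6] propose(1,'r') → N1(lead t1 [r])
[7] deliver 1→2 → N2(foll t1 [r])
[8] deliver 2→1 → ∅
[9] timeout(1) → N1(cand t2 [r])
[10] deliver 1→2 → N2(foll t2 [r])
[11] deliver 2→1 → N1(lead t2 [r])
[12] deliver 0→1 → ∅
[13] deliver 0→2 → ∅
[14] crash(0) → N0(✗foll t1 [-])
[15] timeout(2) → N2(cand t3 [r])

2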